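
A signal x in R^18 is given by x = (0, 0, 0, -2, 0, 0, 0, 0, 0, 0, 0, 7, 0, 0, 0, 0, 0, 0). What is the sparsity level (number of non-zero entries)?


Non-zero positions: [3, 11].
Sparsity = 2.

2


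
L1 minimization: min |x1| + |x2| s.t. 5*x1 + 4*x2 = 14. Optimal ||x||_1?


Axis intercepts:
  x1 = 14/5, x2 = 0: L1 = 14/5
  x1 = 0, x2 = 7/2: L1 = 7/2
x* = (14/5, 0)
||x*||_1 = 14/5.

14/5


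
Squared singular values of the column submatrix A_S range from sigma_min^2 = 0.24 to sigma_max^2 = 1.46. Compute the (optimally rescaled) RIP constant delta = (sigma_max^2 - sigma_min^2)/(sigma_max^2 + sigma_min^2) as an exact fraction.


lambda_max - lambda_min = 1.46 - 0.24 = 1.22.
lambda_max + lambda_min = 1.46 + 0.24 = 1.70.
delta = 1.22/1.70 = 122/170 = 61/85.

61/85


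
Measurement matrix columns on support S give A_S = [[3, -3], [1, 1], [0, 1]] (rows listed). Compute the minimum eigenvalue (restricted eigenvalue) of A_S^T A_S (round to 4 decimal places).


A_S^T A_S = [[10, -8], [-8, 11]].
trace = 21.
det = 46.
disc = trace^2 - 4*det = 441 - 4*46 = 257.
sqrt(257) ≈ 16.031220.
lam_min = (21 - sqrt(257))/2 ≈ (21 - 16.031220)/2 = 2.48439 ≈ 2.4844.

2.4844


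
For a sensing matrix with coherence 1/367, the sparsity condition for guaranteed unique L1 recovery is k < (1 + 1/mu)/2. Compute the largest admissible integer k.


1/mu = 367.
1 + 1/mu = 368.
(1 + 1/mu)/2 = 184 is an integer and the inequality is strict, so k_max = 184 - 1 = 183.

183


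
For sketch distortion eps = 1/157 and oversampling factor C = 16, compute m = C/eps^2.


1/eps = 157.
(1/eps)^2 = 24649.
m = 16*24649 = 394384.

394384


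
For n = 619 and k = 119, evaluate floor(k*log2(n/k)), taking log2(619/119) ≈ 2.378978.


log2(n/k) = log2(619/119) ≈ 2.378978.
k*log2(n/k) ≈ 119*2.378978 = 283.098382.
floor(283.098382) = 283.

283


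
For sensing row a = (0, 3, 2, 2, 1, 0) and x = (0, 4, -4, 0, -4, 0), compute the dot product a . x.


Non-zero terms: ['3*4', '2*-4', '1*-4']
Products: [12, -8, -4]
y = sum = 0.

0


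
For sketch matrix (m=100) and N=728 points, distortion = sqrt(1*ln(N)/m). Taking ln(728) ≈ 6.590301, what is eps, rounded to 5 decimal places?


ln(728) ≈ 6.590301.
1*ln(N)/m ≈ 1*6.590301/100 ≈ 0.06590301.
eps = sqrt(0.06590301) ≈ 0.2567158 ≈ 0.25672.

0.25672


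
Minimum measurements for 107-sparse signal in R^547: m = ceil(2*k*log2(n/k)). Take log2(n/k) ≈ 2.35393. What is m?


log2(n/k) = log2(547/107) ≈ 2.35393.
2*k*log2(n/k) ≈ 2*107*2.35393 = 503.74102.
m = ceil(503.74102) = 504.

504


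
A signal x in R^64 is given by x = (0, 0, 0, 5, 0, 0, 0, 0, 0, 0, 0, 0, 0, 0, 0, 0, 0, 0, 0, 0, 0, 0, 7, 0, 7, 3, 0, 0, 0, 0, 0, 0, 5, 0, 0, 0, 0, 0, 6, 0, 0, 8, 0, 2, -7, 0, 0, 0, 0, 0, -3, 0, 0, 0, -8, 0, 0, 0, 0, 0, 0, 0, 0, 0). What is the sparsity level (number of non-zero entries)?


Non-zero positions: [3, 22, 24, 25, 32, 38, 41, 43, 44, 50, 54].
Sparsity = 11.

11


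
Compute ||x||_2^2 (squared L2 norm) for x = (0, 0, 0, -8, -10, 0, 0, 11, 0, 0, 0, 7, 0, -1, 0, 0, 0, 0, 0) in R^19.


Non-zero entries: [(3, -8), (4, -10), (7, 11), (11, 7), (13, -1)]
Squares: [64, 100, 121, 49, 1]
||x||_2^2 = sum = 335.

335


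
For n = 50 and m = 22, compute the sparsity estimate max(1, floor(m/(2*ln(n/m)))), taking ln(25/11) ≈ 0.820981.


n/m = 50/22 = 25/11.
ln(n/m) ≈ 0.820981.
2*ln(n/m) ≈ 1.641962.
m/(2*ln(n/m)) ≈ 22/1.641962 ≈ 13.3986.
floor = 13.
k_max = max(1, 13) = 13.

13


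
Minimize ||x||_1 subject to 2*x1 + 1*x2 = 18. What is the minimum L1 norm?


Axis intercepts:
  x1 = 9, x2 = 0: L1 = 9
  x1 = 0, x2 = 18: L1 = 18
x* = (9, 0)
||x*||_1 = 9.

9


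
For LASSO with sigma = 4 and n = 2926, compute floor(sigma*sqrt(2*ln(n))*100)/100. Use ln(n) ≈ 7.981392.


ln(2926) ≈ 7.981392.
2*ln(n) ≈ 15.962784.
sqrt(2*ln(n)) ≈ sqrt(15.962784) ≈ 3.995345.
lambda ≈ 4*3.995345 = 15.98138.
floor(lambda*100)/100 = 15.98.

15.98


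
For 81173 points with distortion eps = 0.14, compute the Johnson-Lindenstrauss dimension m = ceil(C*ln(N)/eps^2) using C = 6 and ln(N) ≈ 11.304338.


ln(81173) ≈ 11.304338.
eps^2 = 0.14^2 = 0.0196.
C*ln(N)/eps^2 ≈ 6*11.304338/0.0196 ≈ 3460.5116.
m = ceil(3460.5116) = 3461.

3461


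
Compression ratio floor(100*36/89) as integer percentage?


100*m/n = 100*36/89 ≈ 40.4494.
floor = 40.

40


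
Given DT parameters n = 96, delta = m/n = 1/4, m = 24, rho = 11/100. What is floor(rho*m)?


m = 1/4*96 = 24.
rho = 11/100.
rho*m = 11/100*24 = 2.64.
k = floor(2.64) = 2.

2


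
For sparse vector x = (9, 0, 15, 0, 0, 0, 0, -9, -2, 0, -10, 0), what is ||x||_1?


Non-zero entries: [(0, 9), (2, 15), (7, -9), (8, -2), (10, -10)]
Absolute values: [9, 15, 9, 2, 10]
||x||_1 = sum = 45.

45


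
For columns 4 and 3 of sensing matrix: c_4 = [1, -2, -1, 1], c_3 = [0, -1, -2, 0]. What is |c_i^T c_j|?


Inner product: 1*0 + -2*-1 + -1*-2 + 1*0
Products: [0, 2, 2, 0]
Sum = 4.
|dot| = 4.

4


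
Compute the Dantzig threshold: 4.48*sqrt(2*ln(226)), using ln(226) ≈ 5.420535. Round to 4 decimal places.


ln(226) ≈ 5.420535.
2*ln(n) ≈ 10.84107.
sqrt(2*ln(n)) ≈ sqrt(10.84107) ≈ 3.292578.
threshold ≈ 4.48*3.292578 = 14.75074944 ≈ 14.7507.

14.7507


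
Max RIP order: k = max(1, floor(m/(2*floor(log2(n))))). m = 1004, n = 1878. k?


floor(log2(1878)) = 10.
2*10 = 20.
m/(2*floor(log2(n))) = 1004/20 ≈ 50.2.
floor = 50.
k = max(1, 50) = 50.

50


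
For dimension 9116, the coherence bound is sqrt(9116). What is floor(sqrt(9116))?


95^2 = 9025 <= 9116 < 9216 = 96^2, so 95 <= sqrt(9116) < 96.
floor(sqrt(9116)) = 95.

95


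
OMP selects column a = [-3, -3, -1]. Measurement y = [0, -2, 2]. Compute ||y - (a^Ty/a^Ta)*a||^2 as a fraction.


a^T a = 19.
a^T y = 4.
coeff = 4/19 = 4/19.
||r||^2 = 136/19.

136/19


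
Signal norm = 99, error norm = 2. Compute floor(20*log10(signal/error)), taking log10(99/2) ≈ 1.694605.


||x||/||e|| = 99/2.
log10(99/2) ≈ 1.694605.
20*log10(||x||/||e||) ≈ 20*1.694605 = 33.8921.
floor(33.8921) = 33.

33


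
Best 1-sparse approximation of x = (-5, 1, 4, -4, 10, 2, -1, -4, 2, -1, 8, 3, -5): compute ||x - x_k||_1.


Sorted |x_i| descending: [10, 8, 5, 5, 4, 4, 4, 3, 2, 2, 1, 1, 1]
Keep top 1: [10]
Tail entries: [8, 5, 5, 4, 4, 4, 3, 2, 2, 1, 1, 1]
L1 error = sum of tail = 40.

40


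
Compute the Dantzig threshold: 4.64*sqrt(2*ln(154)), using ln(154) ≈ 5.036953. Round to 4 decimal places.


ln(154) ≈ 5.036953.
2*ln(n) ≈ 10.073906.
sqrt(2*ln(n)) ≈ sqrt(10.073906) ≈ 3.173942.
threshold ≈ 4.64*3.173942 = 14.72709088 ≈ 14.7271.

14.7271


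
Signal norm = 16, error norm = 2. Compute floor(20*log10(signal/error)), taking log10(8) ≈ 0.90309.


||x||/||e|| = 16/2 = 8.
log10(8) ≈ 0.90309.
20*log10(||x||/||e||) ≈ 20*0.90309 = 18.0618.
floor(18.0618) = 18.

18


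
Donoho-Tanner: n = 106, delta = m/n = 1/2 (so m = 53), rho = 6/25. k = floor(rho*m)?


m = 1/2*106 = 53.
rho = 6/25.
rho*m = 6/25*53 = 12.72.
k = floor(12.72) = 12.

12


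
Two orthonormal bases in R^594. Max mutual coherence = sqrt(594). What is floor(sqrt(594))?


24^2 = 576 <= 594 < 625 = 25^2, so 24 <= sqrt(594) < 25.
floor(sqrt(594)) = 24.

24


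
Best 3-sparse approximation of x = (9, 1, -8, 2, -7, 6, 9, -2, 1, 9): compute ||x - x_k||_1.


Sorted |x_i| descending: [9, 9, 9, 8, 7, 6, 2, 2, 1, 1]
Keep top 3: [9, 9, 9]
Tail entries: [8, 7, 6, 2, 2, 1, 1]
L1 error = sum of tail = 27.

27


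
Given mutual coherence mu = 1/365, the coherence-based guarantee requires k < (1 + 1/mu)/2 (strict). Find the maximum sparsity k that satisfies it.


1/mu = 365.
1 + 1/mu = 366.
(1 + 1/mu)/2 = 183 is an integer and the inequality is strict, so k_max = 183 - 1 = 182.

182


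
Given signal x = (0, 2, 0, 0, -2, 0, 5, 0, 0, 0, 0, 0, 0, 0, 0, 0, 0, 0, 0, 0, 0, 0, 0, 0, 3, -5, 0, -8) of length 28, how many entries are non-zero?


Non-zero positions: [1, 4, 6, 24, 25, 27].
Sparsity = 6.

6


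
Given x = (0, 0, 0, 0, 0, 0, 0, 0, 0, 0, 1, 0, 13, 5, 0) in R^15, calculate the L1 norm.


Non-zero entries: [(10, 1), (12, 13), (13, 5)]
Absolute values: [1, 13, 5]
||x||_1 = sum = 19.

19


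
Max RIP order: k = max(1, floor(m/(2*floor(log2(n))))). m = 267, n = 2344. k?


floor(log2(2344)) = 11.
2*11 = 22.
m/(2*floor(log2(n))) = 267/22 ≈ 12.1364.
floor = 12.
k = max(1, 12) = 12.

12


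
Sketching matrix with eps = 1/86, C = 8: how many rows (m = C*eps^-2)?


1/eps = 86.
(1/eps)^2 = 7396.
m = 8*7396 = 59168.

59168


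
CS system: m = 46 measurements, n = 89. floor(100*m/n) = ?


100*m/n = 100*46/89 ≈ 51.6854.
floor = 51.

51


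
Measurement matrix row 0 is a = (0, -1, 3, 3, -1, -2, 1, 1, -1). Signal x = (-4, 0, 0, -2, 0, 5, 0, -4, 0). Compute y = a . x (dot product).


Non-zero terms: ['0*-4', '3*-2', '-2*5', '1*-4']
Products: [0, -6, -10, -4]
y = sum = -20.

-20


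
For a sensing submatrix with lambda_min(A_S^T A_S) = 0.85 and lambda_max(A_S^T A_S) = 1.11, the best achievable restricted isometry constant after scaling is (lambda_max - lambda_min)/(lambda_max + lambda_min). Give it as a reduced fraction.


lambda_max - lambda_min = 1.11 - 0.85 = 0.26.
lambda_max + lambda_min = 1.11 + 0.85 = 1.96.
delta = 0.26/1.96 = 26/196 = 13/98.

13/98


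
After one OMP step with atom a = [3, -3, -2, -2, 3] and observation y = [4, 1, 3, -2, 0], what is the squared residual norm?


a^T a = 35.
a^T y = 7.
coeff = 7/35 = 1/5.
||r||^2 = 143/5.

143/5


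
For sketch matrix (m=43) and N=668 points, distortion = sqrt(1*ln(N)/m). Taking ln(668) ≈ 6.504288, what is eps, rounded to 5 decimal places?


ln(668) ≈ 6.504288.
1*ln(N)/m ≈ 1*6.504288/43 ≈ 0.15126251.
eps = sqrt(0.15126251) ≈ 0.3889248 ≈ 0.38892.

0.38892


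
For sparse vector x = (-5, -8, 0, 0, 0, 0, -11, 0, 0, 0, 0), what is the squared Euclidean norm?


Non-zero entries: [(0, -5), (1, -8), (6, -11)]
Squares: [25, 64, 121]
||x||_2^2 = sum = 210.

210


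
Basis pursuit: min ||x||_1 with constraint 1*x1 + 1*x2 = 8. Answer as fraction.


Axis intercepts:
  x1 = 8, x2 = 0: L1 = 8
  x1 = 0, x2 = 8: L1 = 8
x* = (8, 0)
||x*||_1 = 8.

8


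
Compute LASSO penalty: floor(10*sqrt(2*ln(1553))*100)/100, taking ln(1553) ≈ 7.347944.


ln(1553) ≈ 7.347944.
2*ln(n) ≈ 14.695888.
sqrt(2*ln(n)) ≈ sqrt(14.695888) ≈ 3.833522.
lambda ≈ 10*3.833522 = 38.33522.
floor(lambda*100)/100 = 38.33.

38.33


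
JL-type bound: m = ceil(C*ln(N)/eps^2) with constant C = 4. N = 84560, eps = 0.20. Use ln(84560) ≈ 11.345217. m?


ln(84560) ≈ 11.345217.
eps^2 = 0.20^2 = 0.04.
C*ln(N)/eps^2 ≈ 4*11.345217/0.04 ≈ 1134.5217.
m = ceil(1134.5217) = 1135.

1135


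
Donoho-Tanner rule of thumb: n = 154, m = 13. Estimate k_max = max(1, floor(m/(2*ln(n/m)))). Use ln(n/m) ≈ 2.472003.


n/m = 154/13.
ln(n/m) ≈ 2.472003.
2*ln(n/m) ≈ 4.944006.
m/(2*ln(n/m)) ≈ 13/4.944006 ≈ 2.6294.
floor = 2.
k_max = max(1, 2) = 2.

2


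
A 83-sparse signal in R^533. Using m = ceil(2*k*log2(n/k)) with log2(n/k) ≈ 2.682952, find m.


log2(n/k) = log2(533/83) ≈ 2.682952.
2*k*log2(n/k) ≈ 2*83*2.682952 = 445.370032.
m = ceil(445.370032) = 446.

446


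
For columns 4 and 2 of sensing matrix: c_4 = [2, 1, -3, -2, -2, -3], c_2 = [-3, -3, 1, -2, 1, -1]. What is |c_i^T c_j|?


Inner product: 2*-3 + 1*-3 + -3*1 + -2*-2 + -2*1 + -3*-1
Products: [-6, -3, -3, 4, -2, 3]
Sum = -7.
|dot| = 7.

7


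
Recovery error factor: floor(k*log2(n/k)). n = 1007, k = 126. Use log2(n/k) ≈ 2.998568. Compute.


log2(n/k) = log2(1007/126) ≈ 2.998568.
k*log2(n/k) ≈ 126*2.998568 = 377.819568.
floor(377.819568) = 377.

377


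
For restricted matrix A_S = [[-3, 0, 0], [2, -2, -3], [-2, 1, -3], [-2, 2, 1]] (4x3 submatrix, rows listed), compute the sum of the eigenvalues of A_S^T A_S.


Sum of eigenvalues of A_S^T A_S = trace(A_S^T A_S) = sum of squared column norms of A_S.
A_S^T A_S diagonal: [21, 9, 19].
trace = 21 + 9 + 19 = 49.

49


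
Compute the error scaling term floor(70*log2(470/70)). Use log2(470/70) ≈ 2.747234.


log2(n/k) = log2(470/70) ≈ 2.747234.
k*log2(n/k) ≈ 70*2.747234 = 192.30638.
floor(192.30638) = 192.

192


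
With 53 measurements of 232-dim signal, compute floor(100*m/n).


100*m/n = 100*53/232 ≈ 22.8448.
floor = 22.

22


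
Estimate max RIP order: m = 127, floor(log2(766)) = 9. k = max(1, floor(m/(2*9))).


floor(log2(766)) = 9.
2*9 = 18.
m/(2*floor(log2(n))) = 127/18 ≈ 7.0556.
floor = 7.
k = max(1, 7) = 7.

7


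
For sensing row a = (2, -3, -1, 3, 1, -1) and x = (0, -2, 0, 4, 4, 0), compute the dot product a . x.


Non-zero terms: ['-3*-2', '3*4', '1*4']
Products: [6, 12, 4]
y = sum = 22.

22


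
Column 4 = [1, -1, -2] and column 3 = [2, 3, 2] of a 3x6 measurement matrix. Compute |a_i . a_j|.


Inner product: 1*2 + -1*3 + -2*2
Products: [2, -3, -4]
Sum = -5.
|dot| = 5.

5


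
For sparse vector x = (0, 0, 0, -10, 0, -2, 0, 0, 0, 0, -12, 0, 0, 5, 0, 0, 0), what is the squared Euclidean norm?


Non-zero entries: [(3, -10), (5, -2), (10, -12), (13, 5)]
Squares: [100, 4, 144, 25]
||x||_2^2 = sum = 273.

273


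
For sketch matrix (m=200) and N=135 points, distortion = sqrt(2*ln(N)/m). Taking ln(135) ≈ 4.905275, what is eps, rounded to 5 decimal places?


ln(135) ≈ 4.905275.
2*ln(N)/m ≈ 2*4.905275/200 ≈ 0.04905275.
eps = sqrt(0.04905275) ≈ 0.2214786 ≈ 0.22148.

0.22148


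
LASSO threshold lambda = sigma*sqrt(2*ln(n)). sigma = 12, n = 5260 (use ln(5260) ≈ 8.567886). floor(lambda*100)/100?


ln(5260) ≈ 8.567886.
2*ln(n) ≈ 17.135772.
sqrt(2*ln(n)) ≈ sqrt(17.135772) ≈ 4.139538.
lambda ≈ 12*4.139538 = 49.674456.
floor(lambda*100)/100 = 49.67.

49.67


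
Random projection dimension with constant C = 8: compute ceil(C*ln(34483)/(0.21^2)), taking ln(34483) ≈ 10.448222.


ln(34483) ≈ 10.448222.
eps^2 = 0.21^2 = 0.0441.
C*ln(N)/eps^2 ≈ 8*10.448222/0.0441 ≈ 1895.3691.
m = ceil(1895.3691) = 1896.

1896


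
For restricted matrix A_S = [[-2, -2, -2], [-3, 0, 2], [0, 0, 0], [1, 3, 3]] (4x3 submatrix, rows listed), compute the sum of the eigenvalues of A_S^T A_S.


Sum of eigenvalues of A_S^T A_S = trace(A_S^T A_S) = sum of squared column norms of A_S.
A_S^T A_S diagonal: [14, 13, 17].
trace = 14 + 13 + 17 = 44.

44


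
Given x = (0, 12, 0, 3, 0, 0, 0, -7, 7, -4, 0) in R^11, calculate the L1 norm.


Non-zero entries: [(1, 12), (3, 3), (7, -7), (8, 7), (9, -4)]
Absolute values: [12, 3, 7, 7, 4]
||x||_1 = sum = 33.

33


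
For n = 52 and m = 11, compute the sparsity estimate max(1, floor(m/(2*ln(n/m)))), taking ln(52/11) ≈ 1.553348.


n/m = 52/11.
ln(n/m) ≈ 1.553348.
2*ln(n/m) ≈ 3.106696.
m/(2*ln(n/m)) ≈ 11/3.106696 ≈ 3.5407.
floor = 3.
k_max = max(1, 3) = 3.

3


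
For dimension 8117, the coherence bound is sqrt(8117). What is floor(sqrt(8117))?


90^2 = 8100 <= 8117 < 8281 = 91^2, so 90 <= sqrt(8117) < 91.
floor(sqrt(8117)) = 90.

90


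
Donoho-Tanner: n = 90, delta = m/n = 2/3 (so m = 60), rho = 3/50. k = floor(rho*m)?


m = 2/3*90 = 60.
rho = 3/50.
rho*m = 3/50*60 = 3.6.
k = floor(3.6) = 3.

3


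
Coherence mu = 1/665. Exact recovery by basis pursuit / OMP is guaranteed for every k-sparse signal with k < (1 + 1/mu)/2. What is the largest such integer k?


1/mu = 665.
1 + 1/mu = 666.
(1 + 1/mu)/2 = 333 is an integer and the inequality is strict, so k_max = 333 - 1 = 332.

332


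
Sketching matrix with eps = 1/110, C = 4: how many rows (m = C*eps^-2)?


1/eps = 110.
(1/eps)^2 = 12100.
m = 4*12100 = 48400.

48400


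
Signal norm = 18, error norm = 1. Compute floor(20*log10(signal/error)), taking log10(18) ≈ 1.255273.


||x||/||e|| = 18/1 = 18.
log10(18) ≈ 1.255273.
20*log10(||x||/||e||) ≈ 20*1.255273 = 25.10546.
floor(25.10546) = 25.

25


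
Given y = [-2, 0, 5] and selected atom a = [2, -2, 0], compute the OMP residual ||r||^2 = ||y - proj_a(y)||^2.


a^T a = 8.
a^T y = -4.
coeff = -4/8 = -1/2.
||r||^2 = 27.

27


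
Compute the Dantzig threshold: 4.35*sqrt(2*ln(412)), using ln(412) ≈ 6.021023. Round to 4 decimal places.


ln(412) ≈ 6.021023.
2*ln(n) ≈ 12.042046.
sqrt(2*ln(n)) ≈ sqrt(12.042046) ≈ 3.470165.
threshold ≈ 4.35*3.470165 = 15.09521775 ≈ 15.0952.

15.0952


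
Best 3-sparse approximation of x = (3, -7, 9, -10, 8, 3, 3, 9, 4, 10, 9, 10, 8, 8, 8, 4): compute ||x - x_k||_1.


Sorted |x_i| descending: [10, 10, 10, 9, 9, 9, 8, 8, 8, 8, 7, 4, 4, 3, 3, 3]
Keep top 3: [10, 10, 10]
Tail entries: [9, 9, 9, 8, 8, 8, 8, 7, 4, 4, 3, 3, 3]
L1 error = sum of tail = 83.

83


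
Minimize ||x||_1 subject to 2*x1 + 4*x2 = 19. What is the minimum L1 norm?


Axis intercepts:
  x1 = 19/2, x2 = 0: L1 = 19/2
  x1 = 0, x2 = 19/4: L1 = 19/4
x* = (0, 19/4)
||x*||_1 = 19/4.

19/4


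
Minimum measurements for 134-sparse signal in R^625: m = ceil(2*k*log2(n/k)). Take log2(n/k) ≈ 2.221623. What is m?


log2(n/k) = log2(625/134) ≈ 2.221623.
2*k*log2(n/k) ≈ 2*134*2.221623 = 595.394964.
m = ceil(595.394964) = 596.

596


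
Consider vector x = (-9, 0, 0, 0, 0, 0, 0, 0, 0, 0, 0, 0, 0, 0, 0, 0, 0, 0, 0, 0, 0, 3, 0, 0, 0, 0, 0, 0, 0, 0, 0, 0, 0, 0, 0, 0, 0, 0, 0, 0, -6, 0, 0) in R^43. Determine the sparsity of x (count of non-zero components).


Non-zero positions: [0, 21, 40].
Sparsity = 3.

3


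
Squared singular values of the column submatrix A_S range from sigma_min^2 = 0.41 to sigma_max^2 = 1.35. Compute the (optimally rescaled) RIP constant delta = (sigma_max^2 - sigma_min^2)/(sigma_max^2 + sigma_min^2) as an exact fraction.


lambda_max - lambda_min = 1.35 - 0.41 = 0.94.
lambda_max + lambda_min = 1.35 + 0.41 = 1.76.
delta = 0.94/1.76 = 94/176 = 47/88.

47/88


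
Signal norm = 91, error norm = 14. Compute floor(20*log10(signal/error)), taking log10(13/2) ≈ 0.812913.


||x||/||e|| = 91/14 = 13/2.
log10(13/2) ≈ 0.812913.
20*log10(||x||/||e||) ≈ 20*0.812913 = 16.25826.
floor(16.25826) = 16.

16


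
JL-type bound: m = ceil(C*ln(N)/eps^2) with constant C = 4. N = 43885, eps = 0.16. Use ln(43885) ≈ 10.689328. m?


ln(43885) ≈ 10.689328.
eps^2 = 0.16^2 = 0.0256.
C*ln(N)/eps^2 ≈ 4*10.689328/0.0256 ≈ 1670.2075.
m = ceil(1670.2075) = 1671.

1671


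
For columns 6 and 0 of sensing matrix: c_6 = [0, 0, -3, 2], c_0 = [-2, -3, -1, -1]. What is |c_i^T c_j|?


Inner product: 0*-2 + 0*-3 + -3*-1 + 2*-1
Products: [0, 0, 3, -2]
Sum = 1.
|dot| = 1.

1


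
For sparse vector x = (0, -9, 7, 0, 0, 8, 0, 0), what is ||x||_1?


Non-zero entries: [(1, -9), (2, 7), (5, 8)]
Absolute values: [9, 7, 8]
||x||_1 = sum = 24.

24


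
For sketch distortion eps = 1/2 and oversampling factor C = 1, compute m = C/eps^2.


1/eps = 2.
(1/eps)^2 = 4.
m = 1*4 = 4.

4


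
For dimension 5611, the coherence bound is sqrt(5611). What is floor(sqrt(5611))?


74^2 = 5476 <= 5611 < 5625 = 75^2, so 74 <= sqrt(5611) < 75.
floor(sqrt(5611)) = 74.

74


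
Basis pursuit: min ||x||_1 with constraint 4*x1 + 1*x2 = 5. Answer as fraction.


Axis intercepts:
  x1 = 5/4, x2 = 0: L1 = 5/4
  x1 = 0, x2 = 5: L1 = 5
x* = (5/4, 0)
||x*||_1 = 5/4.

5/4


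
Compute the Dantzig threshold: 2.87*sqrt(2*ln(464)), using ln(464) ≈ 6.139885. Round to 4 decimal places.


ln(464) ≈ 6.139885.
2*ln(n) ≈ 12.27977.
sqrt(2*ln(n)) ≈ sqrt(12.27977) ≈ 3.50425.
threshold ≈ 2.87*3.50425 = 10.0571975 ≈ 10.0572.

10.0572


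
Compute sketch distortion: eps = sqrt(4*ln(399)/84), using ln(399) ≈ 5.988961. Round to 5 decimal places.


ln(399) ≈ 5.988961.
4*ln(N)/m ≈ 4*5.988961/84 ≈ 0.28518862.
eps = sqrt(0.28518862) ≈ 0.5340305 ≈ 0.53403.

0.53403


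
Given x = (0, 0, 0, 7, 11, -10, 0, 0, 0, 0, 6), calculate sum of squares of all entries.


Non-zero entries: [(3, 7), (4, 11), (5, -10), (10, 6)]
Squares: [49, 121, 100, 36]
||x||_2^2 = sum = 306.

306


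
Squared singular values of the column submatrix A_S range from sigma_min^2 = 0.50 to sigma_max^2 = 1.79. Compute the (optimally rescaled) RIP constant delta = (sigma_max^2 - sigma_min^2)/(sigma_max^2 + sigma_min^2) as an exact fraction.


lambda_max - lambda_min = 1.79 - 0.50 = 1.29.
lambda_max + lambda_min = 1.79 + 0.50 = 2.29.
delta = 1.29/2.29 = 129/229.

129/229


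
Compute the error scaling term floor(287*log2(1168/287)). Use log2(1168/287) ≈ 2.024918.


log2(n/k) = log2(1168/287) ≈ 2.024918.
k*log2(n/k) ≈ 287*2.024918 = 581.151466.
floor(581.151466) = 581.

581


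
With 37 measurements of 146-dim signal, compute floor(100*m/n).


100*m/n = 100*37/146 ≈ 25.3425.
floor = 25.

25


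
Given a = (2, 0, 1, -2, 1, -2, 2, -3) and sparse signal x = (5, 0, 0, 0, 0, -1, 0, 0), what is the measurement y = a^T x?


Non-zero terms: ['2*5', '-2*-1']
Products: [10, 2]
y = sum = 12.

12


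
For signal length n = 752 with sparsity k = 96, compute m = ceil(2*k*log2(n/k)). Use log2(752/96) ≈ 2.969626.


log2(n/k) = log2(752/96) ≈ 2.969626.
2*k*log2(n/k) ≈ 2*96*2.969626 = 570.168192.
m = ceil(570.168192) = 571.

571


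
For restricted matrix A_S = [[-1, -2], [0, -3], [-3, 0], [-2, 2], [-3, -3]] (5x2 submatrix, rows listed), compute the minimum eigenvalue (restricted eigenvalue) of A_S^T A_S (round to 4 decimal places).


A_S^T A_S = [[23, 7], [7, 26]].
trace = 49.
det = 549.
disc = trace^2 - 4*det = 2401 - 4*549 = 205.
sqrt(205) ≈ 14.317821.
lam_min = (49 - sqrt(205))/2 ≈ (49 - 14.317821)/2 = 17.3410895 ≈ 17.3411.

17.3411


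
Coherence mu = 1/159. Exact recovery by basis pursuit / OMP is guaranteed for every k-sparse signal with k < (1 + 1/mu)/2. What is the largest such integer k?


1/mu = 159.
1 + 1/mu = 160.
(1 + 1/mu)/2 = 80 is an integer and the inequality is strict, so k_max = 80 - 1 = 79.

79


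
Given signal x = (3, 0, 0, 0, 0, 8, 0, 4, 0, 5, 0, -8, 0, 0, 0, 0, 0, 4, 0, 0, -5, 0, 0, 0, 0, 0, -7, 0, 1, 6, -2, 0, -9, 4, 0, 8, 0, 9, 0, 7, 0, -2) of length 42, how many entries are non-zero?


Non-zero positions: [0, 5, 7, 9, 11, 17, 20, 26, 28, 29, 30, 32, 33, 35, 37, 39, 41].
Sparsity = 17.

17


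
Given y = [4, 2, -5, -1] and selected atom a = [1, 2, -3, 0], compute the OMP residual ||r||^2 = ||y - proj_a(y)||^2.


a^T a = 14.
a^T y = 23.
coeff = 23/14 = 23/14.
||r||^2 = 115/14.

115/14


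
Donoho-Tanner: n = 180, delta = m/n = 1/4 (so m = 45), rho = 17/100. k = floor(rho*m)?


m = 1/4*180 = 45.
rho = 17/100.
rho*m = 17/100*45 = 7.65.
k = floor(7.65) = 7.

7


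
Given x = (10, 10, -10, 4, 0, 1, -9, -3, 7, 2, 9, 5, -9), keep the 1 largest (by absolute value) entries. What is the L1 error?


Sorted |x_i| descending: [10, 10, 10, 9, 9, 9, 7, 5, 4, 3, 2, 1, 0]
Keep top 1: [10]
Tail entries: [10, 10, 9, 9, 9, 7, 5, 4, 3, 2, 1, 0]
L1 error = sum of tail = 69.

69


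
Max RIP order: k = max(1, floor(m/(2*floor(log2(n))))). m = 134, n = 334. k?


floor(log2(334)) = 8.
2*8 = 16.
m/(2*floor(log2(n))) = 134/16 ≈ 8.375.
floor = 8.
k = max(1, 8) = 8.

8


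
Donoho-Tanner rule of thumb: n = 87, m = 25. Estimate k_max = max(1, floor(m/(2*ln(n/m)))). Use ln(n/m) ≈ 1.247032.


n/m = 87/25.
ln(n/m) ≈ 1.247032.
2*ln(n/m) ≈ 2.494064.
m/(2*ln(n/m)) ≈ 25/2.494064 ≈ 10.0238.
floor = 10.
k_max = max(1, 10) = 10.

10


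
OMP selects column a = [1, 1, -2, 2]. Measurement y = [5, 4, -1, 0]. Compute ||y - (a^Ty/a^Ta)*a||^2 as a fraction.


a^T a = 10.
a^T y = 11.
coeff = 11/10 = 11/10.
||r||^2 = 299/10.

299/10


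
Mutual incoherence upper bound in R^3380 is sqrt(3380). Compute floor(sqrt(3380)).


58^2 = 3364 <= 3380 < 3481 = 59^2, so 58 <= sqrt(3380) < 59.
floor(sqrt(3380)) = 58.

58


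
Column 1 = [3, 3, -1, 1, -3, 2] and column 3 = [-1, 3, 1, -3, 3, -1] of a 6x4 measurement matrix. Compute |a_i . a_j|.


Inner product: 3*-1 + 3*3 + -1*1 + 1*-3 + -3*3 + 2*-1
Products: [-3, 9, -1, -3, -9, -2]
Sum = -9.
|dot| = 9.

9


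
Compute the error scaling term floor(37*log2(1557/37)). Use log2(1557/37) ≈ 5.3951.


log2(n/k) = log2(1557/37) ≈ 5.3951.
k*log2(n/k) ≈ 37*5.3951 = 199.6187.
floor(199.6187) = 199.

199


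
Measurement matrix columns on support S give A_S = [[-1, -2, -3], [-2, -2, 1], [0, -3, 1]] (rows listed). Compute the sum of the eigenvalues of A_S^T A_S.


Sum of eigenvalues of A_S^T A_S = trace(A_S^T A_S) = sum of squared column norms of A_S.
A_S^T A_S diagonal: [5, 17, 11].
trace = 5 + 17 + 11 = 33.

33


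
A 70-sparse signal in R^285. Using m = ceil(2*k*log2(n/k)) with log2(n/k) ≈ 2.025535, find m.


log2(n/k) = log2(285/70) ≈ 2.025535.
2*k*log2(n/k) ≈ 2*70*2.025535 = 283.5749.
m = ceil(283.5749) = 284.

284


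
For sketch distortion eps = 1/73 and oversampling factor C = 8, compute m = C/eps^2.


1/eps = 73.
(1/eps)^2 = 5329.
m = 8*5329 = 42632.

42632


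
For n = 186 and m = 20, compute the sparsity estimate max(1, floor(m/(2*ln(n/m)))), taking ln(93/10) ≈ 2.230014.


n/m = 186/20 = 93/10.
ln(n/m) ≈ 2.230014.
2*ln(n/m) ≈ 4.460028.
m/(2*ln(n/m)) ≈ 20/4.460028 ≈ 4.4843.
floor = 4.
k_max = max(1, 4) = 4.

4


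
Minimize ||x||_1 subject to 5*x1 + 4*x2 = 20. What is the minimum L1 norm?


Axis intercepts:
  x1 = 4, x2 = 0: L1 = 4
  x1 = 0, x2 = 5: L1 = 5
x* = (4, 0)
||x*||_1 = 4.

4


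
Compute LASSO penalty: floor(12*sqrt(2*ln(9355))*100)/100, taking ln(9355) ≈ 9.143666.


ln(9355) ≈ 9.143666.
2*ln(n) ≈ 18.287332.
sqrt(2*ln(n)) ≈ sqrt(18.287332) ≈ 4.276369.
lambda ≈ 12*4.276369 = 51.316428.
floor(lambda*100)/100 = 51.31.

51.31


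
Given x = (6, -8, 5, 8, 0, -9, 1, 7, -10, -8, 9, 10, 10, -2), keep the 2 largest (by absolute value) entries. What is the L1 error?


Sorted |x_i| descending: [10, 10, 10, 9, 9, 8, 8, 8, 7, 6, 5, 2, 1, 0]
Keep top 2: [10, 10]
Tail entries: [10, 9, 9, 8, 8, 8, 7, 6, 5, 2, 1, 0]
L1 error = sum of tail = 73.

73


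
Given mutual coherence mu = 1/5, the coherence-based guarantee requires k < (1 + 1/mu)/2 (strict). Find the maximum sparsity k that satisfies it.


1/mu = 5.
1 + 1/mu = 6.
(1 + 1/mu)/2 = 3 is an integer and the inequality is strict, so k_max = 3 - 1 = 2.

2


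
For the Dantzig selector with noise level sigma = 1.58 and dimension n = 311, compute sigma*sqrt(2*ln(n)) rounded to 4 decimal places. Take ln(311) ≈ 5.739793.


ln(311) ≈ 5.739793.
2*ln(n) ≈ 11.479586.
sqrt(2*ln(n)) ≈ sqrt(11.479586) ≈ 3.388154.
threshold ≈ 1.58*3.388154 = 5.35328332 ≈ 5.3533.

5.3533


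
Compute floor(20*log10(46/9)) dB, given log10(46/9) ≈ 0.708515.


||x||/||e|| = 46/9.
log10(46/9) ≈ 0.708515.
20*log10(||x||/||e||) ≈ 20*0.708515 = 14.1703.
floor(14.1703) = 14.

14


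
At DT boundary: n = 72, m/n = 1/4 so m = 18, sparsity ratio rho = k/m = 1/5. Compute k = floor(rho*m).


m = 1/4*72 = 18.
rho = 1/5.
rho*m = 1/5*18 = 3.6.
k = floor(3.6) = 3.

3


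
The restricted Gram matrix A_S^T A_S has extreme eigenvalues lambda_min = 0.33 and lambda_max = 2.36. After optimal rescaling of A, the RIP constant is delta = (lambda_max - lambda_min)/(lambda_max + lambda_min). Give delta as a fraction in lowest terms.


lambda_max - lambda_min = 2.36 - 0.33 = 2.03.
lambda_max + lambda_min = 2.36 + 0.33 = 2.69.
delta = 2.03/2.69 = 203/269.

203/269


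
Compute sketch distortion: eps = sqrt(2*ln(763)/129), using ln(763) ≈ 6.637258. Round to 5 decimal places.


ln(763) ≈ 6.637258.
2*ln(N)/m ≈ 2*6.637258/129 ≈ 0.10290322.
eps = sqrt(0.10290322) ≈ 0.3207853 ≈ 0.32079.

0.32079


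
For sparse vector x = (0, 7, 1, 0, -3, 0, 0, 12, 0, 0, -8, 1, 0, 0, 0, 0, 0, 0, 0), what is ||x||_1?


Non-zero entries: [(1, 7), (2, 1), (4, -3), (7, 12), (10, -8), (11, 1)]
Absolute values: [7, 1, 3, 12, 8, 1]
||x||_1 = sum = 32.

32


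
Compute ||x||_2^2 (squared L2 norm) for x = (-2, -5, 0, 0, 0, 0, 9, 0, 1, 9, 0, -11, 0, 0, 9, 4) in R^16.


Non-zero entries: [(0, -2), (1, -5), (6, 9), (8, 1), (9, 9), (11, -11), (14, 9), (15, 4)]
Squares: [4, 25, 81, 1, 81, 121, 81, 16]
||x||_2^2 = sum = 410.

410


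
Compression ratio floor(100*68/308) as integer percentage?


100*m/n = 100*68/308 ≈ 22.0779.
floor = 22.

22


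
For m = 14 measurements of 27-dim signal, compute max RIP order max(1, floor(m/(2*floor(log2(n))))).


floor(log2(27)) = 4.
2*4 = 8.
m/(2*floor(log2(n))) = 14/8 ≈ 1.75.
floor = 1.
k = max(1, 1) = 1.

1


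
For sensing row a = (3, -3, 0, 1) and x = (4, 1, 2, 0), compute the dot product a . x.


Non-zero terms: ['3*4', '-3*1', '0*2']
Products: [12, -3, 0]
y = sum = 9.

9


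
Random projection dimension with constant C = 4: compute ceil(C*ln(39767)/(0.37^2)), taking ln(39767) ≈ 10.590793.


ln(39767) ≈ 10.590793.
eps^2 = 0.37^2 = 0.1369.
C*ln(N)/eps^2 ≈ 4*10.590793/0.1369 ≈ 309.4461.
m = ceil(309.4461) = 310.

310


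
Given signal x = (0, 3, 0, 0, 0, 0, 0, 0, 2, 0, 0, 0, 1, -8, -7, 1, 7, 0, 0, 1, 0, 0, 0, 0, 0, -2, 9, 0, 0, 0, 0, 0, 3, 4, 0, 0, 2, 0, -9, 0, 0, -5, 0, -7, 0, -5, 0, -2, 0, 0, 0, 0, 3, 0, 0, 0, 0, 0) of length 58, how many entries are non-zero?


Non-zero positions: [1, 8, 12, 13, 14, 15, 16, 19, 25, 26, 32, 33, 36, 38, 41, 43, 45, 47, 52].
Sparsity = 19.

19


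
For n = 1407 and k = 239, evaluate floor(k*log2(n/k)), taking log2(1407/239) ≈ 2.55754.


log2(n/k) = log2(1407/239) ≈ 2.55754.
k*log2(n/k) ≈ 239*2.55754 = 611.25206.
floor(611.25206) = 611.

611


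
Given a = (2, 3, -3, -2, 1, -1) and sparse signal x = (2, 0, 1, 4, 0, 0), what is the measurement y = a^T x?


Non-zero terms: ['2*2', '-3*1', '-2*4']
Products: [4, -3, -8]
y = sum = -7.

-7


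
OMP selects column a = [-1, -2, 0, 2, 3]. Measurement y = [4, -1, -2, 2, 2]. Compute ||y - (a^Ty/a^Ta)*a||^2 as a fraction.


a^T a = 18.
a^T y = 8.
coeff = 8/18 = 4/9.
||r||^2 = 229/9.

229/9


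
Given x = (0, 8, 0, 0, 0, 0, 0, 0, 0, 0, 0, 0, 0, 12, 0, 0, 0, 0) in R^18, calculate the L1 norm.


Non-zero entries: [(1, 8), (13, 12)]
Absolute values: [8, 12]
||x||_1 = sum = 20.

20


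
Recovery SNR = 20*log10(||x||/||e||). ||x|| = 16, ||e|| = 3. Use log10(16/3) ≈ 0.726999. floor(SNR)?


||x||/||e|| = 16/3.
log10(16/3) ≈ 0.726999.
20*log10(||x||/||e||) ≈ 20*0.726999 = 14.53998.
floor(14.53998) = 14.

14


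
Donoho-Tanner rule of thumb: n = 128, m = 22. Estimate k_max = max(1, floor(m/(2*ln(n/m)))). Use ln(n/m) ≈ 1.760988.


n/m = 128/22 = 64/11.
ln(n/m) ≈ 1.760988.
2*ln(n/m) ≈ 3.521976.
m/(2*ln(n/m)) ≈ 22/3.521976 ≈ 6.2465.
floor = 6.
k_max = max(1, 6) = 6.

6


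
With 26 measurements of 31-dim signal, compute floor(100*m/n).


100*m/n = 100*26/31 ≈ 83.871.
floor = 83.

83


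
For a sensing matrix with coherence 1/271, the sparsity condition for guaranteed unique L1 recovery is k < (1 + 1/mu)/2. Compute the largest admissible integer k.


1/mu = 271.
1 + 1/mu = 272.
(1 + 1/mu)/2 = 136 is an integer and the inequality is strict, so k_max = 136 - 1 = 135.

135


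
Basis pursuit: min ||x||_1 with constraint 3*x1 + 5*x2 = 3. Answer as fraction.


Axis intercepts:
  x1 = 1, x2 = 0: L1 = 1
  x1 = 0, x2 = 3/5: L1 = 3/5
x* = (0, 3/5)
||x*||_1 = 3/5.

3/5


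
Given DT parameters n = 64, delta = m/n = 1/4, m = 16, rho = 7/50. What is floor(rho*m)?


m = 1/4*64 = 16.
rho = 7/50.
rho*m = 7/50*16 = 2.24.
k = floor(2.24) = 2.

2


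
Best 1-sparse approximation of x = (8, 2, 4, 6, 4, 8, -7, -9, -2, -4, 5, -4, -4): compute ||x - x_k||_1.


Sorted |x_i| descending: [9, 8, 8, 7, 6, 5, 4, 4, 4, 4, 4, 2, 2]
Keep top 1: [9]
Tail entries: [8, 8, 7, 6, 5, 4, 4, 4, 4, 4, 2, 2]
L1 error = sum of tail = 58.

58


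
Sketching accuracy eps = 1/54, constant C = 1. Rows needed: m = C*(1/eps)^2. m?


1/eps = 54.
(1/eps)^2 = 2916.
m = 1*2916 = 2916.

2916


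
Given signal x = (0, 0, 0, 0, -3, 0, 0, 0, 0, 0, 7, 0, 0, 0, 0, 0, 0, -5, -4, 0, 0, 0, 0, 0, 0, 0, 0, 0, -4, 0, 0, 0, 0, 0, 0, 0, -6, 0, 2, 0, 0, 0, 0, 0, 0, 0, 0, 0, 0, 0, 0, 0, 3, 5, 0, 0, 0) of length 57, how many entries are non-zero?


Non-zero positions: [4, 10, 17, 18, 28, 36, 38, 52, 53].
Sparsity = 9.

9


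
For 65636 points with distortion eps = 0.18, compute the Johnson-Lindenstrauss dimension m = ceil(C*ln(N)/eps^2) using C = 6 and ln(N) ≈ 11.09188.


ln(65636) ≈ 11.09188.
eps^2 = 0.18^2 = 0.0324.
C*ln(N)/eps^2 ≈ 6*11.09188/0.0324 ≈ 2054.0519.
m = ceil(2054.0519) = 2055.

2055


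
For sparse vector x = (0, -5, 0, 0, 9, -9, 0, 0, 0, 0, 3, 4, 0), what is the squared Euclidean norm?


Non-zero entries: [(1, -5), (4, 9), (5, -9), (10, 3), (11, 4)]
Squares: [25, 81, 81, 9, 16]
||x||_2^2 = sum = 212.

212


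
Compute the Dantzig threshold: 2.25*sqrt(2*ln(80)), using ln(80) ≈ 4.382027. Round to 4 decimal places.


ln(80) ≈ 4.382027.
2*ln(n) ≈ 8.764054.
sqrt(2*ln(n)) ≈ sqrt(8.764054) ≈ 2.960414.
threshold ≈ 2.25*2.960414 = 6.6609315 ≈ 6.6609.

6.6609


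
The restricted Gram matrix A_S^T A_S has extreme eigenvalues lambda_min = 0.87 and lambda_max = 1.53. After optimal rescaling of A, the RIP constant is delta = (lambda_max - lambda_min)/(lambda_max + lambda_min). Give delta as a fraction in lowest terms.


lambda_max - lambda_min = 1.53 - 0.87 = 0.66.
lambda_max + lambda_min = 1.53 + 0.87 = 2.40.
delta = 0.66/2.40 = 66/240 = 11/40.

11/40


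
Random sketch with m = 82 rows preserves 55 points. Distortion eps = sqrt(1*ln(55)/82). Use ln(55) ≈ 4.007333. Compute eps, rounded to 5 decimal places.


ln(55) ≈ 4.007333.
1*ln(N)/m ≈ 1*4.007333/82 ≈ 0.04886991.
eps = sqrt(0.04886991) ≈ 0.2210654 ≈ 0.22107.

0.22107


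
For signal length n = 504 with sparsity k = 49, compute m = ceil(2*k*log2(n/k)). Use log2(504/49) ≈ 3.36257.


log2(n/k) = log2(504/49) ≈ 3.36257.
2*k*log2(n/k) ≈ 2*49*3.36257 = 329.53186.
m = ceil(329.53186) = 330.

330


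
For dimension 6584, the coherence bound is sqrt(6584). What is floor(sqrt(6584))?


81^2 = 6561 <= 6584 < 6724 = 82^2, so 81 <= sqrt(6584) < 82.
floor(sqrt(6584)) = 81.

81


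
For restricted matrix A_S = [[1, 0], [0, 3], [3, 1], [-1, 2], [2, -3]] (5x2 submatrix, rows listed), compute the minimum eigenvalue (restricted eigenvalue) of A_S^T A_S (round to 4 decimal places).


A_S^T A_S = [[15, -5], [-5, 23]].
trace = 38.
det = 320.
disc = trace^2 - 4*det = 1444 - 4*320 = 164.
sqrt(164) ≈ 12.806248.
lam_min = (38 - sqrt(164))/2 ≈ (38 - 12.806248)/2 = 12.596876 ≈ 12.5969.

12.5969


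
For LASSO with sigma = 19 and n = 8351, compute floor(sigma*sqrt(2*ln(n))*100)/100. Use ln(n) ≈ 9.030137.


ln(8351) ≈ 9.030137.
2*ln(n) ≈ 18.060274.
sqrt(2*ln(n)) ≈ sqrt(18.060274) ≈ 4.249738.
lambda ≈ 19*4.249738 = 80.745022.
floor(lambda*100)/100 = 80.74.

80.74


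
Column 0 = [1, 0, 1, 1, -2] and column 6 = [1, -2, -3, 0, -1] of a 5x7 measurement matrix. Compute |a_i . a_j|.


Inner product: 1*1 + 0*-2 + 1*-3 + 1*0 + -2*-1
Products: [1, 0, -3, 0, 2]
Sum = 0.
|dot| = 0.

0


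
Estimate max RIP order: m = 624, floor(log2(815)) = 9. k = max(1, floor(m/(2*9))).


floor(log2(815)) = 9.
2*9 = 18.
m/(2*floor(log2(n))) = 624/18 ≈ 34.6667.
floor = 34.
k = max(1, 34) = 34.

34


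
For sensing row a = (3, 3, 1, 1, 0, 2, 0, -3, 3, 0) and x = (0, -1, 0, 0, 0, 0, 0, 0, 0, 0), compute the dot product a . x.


Non-zero terms: ['3*-1']
Products: [-3]
y = sum = -3.

-3


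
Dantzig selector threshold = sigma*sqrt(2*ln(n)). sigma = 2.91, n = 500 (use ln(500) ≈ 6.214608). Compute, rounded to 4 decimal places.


ln(500) ≈ 6.214608.
2*ln(n) ≈ 12.429216.
sqrt(2*ln(n)) ≈ sqrt(12.429216) ≈ 3.525509.
threshold ≈ 2.91*3.525509 = 10.25923119 ≈ 10.2592.

10.2592


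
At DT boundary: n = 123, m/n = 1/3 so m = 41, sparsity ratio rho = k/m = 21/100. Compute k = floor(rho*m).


m = 1/3*123 = 41.
rho = 21/100.
rho*m = 21/100*41 = 8.61.
k = floor(8.61) = 8.

8


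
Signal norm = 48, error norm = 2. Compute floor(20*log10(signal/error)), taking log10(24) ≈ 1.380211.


||x||/||e|| = 48/2 = 24.
log10(24) ≈ 1.380211.
20*log10(||x||/||e||) ≈ 20*1.380211 = 27.60422.
floor(27.60422) = 27.

27


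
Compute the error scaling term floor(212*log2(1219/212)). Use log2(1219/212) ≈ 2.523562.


log2(n/k) = log2(1219/212) ≈ 2.523562.
k*log2(n/k) ≈ 212*2.523562 = 534.995144.
floor(534.995144) = 534.

534


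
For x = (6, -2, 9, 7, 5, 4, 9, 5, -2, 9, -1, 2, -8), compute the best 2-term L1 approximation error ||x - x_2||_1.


Sorted |x_i| descending: [9, 9, 9, 8, 7, 6, 5, 5, 4, 2, 2, 2, 1]
Keep top 2: [9, 9]
Tail entries: [9, 8, 7, 6, 5, 5, 4, 2, 2, 2, 1]
L1 error = sum of tail = 51.

51


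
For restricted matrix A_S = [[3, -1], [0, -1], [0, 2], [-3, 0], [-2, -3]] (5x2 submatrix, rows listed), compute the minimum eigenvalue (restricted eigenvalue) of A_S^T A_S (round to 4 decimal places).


A_S^T A_S = [[22, 3], [3, 15]].
trace = 37.
det = 321.
disc = trace^2 - 4*det = 1369 - 4*321 = 85.
sqrt(85) ≈ 9.219544.
lam_min = (37 - sqrt(85))/2 ≈ (37 - 9.219544)/2 = 13.890228 ≈ 13.8902.

13.8902


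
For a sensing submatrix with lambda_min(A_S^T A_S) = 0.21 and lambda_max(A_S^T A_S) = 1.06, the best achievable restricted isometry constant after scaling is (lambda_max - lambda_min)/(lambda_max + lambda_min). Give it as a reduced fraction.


lambda_max - lambda_min = 1.06 - 0.21 = 0.85.
lambda_max + lambda_min = 1.06 + 0.21 = 1.27.
delta = 0.85/1.27 = 85/127.

85/127


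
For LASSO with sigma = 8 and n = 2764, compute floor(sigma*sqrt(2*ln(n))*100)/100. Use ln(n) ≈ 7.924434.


ln(2764) ≈ 7.924434.
2*ln(n) ≈ 15.848868.
sqrt(2*ln(n)) ≈ sqrt(15.848868) ≈ 3.981064.
lambda ≈ 8*3.981064 = 31.848512.
floor(lambda*100)/100 = 31.84.

31.84


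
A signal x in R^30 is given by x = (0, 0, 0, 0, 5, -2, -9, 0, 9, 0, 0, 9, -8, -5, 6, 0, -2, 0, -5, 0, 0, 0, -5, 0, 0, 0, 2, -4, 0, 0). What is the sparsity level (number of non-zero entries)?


Non-zero positions: [4, 5, 6, 8, 11, 12, 13, 14, 16, 18, 22, 26, 27].
Sparsity = 13.

13


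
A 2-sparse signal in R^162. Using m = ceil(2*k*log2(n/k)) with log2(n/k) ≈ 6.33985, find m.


log2(n/k) = log2(162/2) ≈ 6.33985.
2*k*log2(n/k) ≈ 2*2*6.33985 = 25.3594.
m = ceil(25.3594) = 26.

26


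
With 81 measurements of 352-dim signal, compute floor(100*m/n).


100*m/n = 100*81/352 ≈ 23.0114.
floor = 23.

23


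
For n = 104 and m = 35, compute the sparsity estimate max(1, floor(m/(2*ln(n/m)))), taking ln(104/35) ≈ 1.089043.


n/m = 104/35.
ln(n/m) ≈ 1.089043.
2*ln(n/m) ≈ 2.178086.
m/(2*ln(n/m)) ≈ 35/2.178086 ≈ 16.0692.
floor = 16.
k_max = max(1, 16) = 16.

16


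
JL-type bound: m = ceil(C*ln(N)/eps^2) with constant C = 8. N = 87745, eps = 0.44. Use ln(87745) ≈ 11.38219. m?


ln(87745) ≈ 11.38219.
eps^2 = 0.44^2 = 0.1936.
C*ln(N)/eps^2 ≈ 8*11.38219/0.1936 ≈ 470.3384.
m = ceil(470.3384) = 471.

471


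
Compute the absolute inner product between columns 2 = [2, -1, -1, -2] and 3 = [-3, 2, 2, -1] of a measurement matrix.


Inner product: 2*-3 + -1*2 + -1*2 + -2*-1
Products: [-6, -2, -2, 2]
Sum = -8.
|dot| = 8.

8


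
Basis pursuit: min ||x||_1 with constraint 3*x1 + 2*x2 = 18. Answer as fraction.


Axis intercepts:
  x1 = 6, x2 = 0: L1 = 6
  x1 = 0, x2 = 9: L1 = 9
x* = (6, 0)
||x*||_1 = 6.

6


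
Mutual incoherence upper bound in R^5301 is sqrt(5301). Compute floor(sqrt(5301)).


72^2 = 5184 <= 5301 < 5329 = 73^2, so 72 <= sqrt(5301) < 73.
floor(sqrt(5301)) = 72.

72


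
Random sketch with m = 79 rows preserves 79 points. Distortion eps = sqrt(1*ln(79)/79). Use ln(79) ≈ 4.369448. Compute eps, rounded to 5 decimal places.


ln(79) ≈ 4.369448.
1*ln(N)/m ≈ 1*4.369448/79 ≈ 0.05530947.
eps = sqrt(0.05530947) ≈ 0.2351797 ≈ 0.23518.

0.23518


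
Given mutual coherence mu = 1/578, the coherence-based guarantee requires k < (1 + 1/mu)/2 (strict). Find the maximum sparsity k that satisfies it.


1/mu = 578.
1 + 1/mu = 579.
(1 + 1/mu)/2 = 289.5 is not an integer, so k_max = floor(289.5) = 289.

289
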